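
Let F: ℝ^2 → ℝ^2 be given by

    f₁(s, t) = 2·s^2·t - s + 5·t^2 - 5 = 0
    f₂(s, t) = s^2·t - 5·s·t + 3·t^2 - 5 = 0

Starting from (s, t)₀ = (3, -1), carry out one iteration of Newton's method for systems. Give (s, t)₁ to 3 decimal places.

(1.659, -0.555)

At (3, -1): F = (-21.000, 4.000).
Jacobian J = [[4·s·t - 1, 2·s^2 + 10·t], [2·s·t - 5·t, s^2 - 5·s + 6·t]].
At the point, J = [[-13.000, 8.000], [-1.000, -12.000]] (det J = 164.000).
Solving J·Δ = −F gives Δ = (-1.341, 0.445).
Then the next iterate is (s, t)₁ = (1.659, -0.555).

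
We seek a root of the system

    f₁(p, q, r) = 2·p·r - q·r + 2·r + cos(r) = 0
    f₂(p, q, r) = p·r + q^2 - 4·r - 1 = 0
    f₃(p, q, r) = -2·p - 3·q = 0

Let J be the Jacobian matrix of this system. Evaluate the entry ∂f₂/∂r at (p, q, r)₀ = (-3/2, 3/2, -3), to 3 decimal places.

-5.500

∂f₂/∂r = p - 4.
At (-3/2, 3/2, -3) this is -5.500.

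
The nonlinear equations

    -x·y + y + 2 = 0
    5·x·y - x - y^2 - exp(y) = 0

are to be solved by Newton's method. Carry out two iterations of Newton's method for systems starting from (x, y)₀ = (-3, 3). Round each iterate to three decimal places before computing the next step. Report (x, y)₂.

(1.737, 2.676)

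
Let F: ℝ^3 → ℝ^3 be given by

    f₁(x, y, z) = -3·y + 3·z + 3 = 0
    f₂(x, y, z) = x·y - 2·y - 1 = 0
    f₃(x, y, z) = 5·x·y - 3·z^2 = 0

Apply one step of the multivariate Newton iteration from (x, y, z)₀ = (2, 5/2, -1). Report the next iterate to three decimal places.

At (2, 5/2, -1): F = (-7.500, -1.000, 22.000).
Jacobian J = [[0, -3, 3], [y, x - 2, 0], [5·y, 5·x, -6·z]].
At the point, J = [[0.000, -3.000, 3.000], [2.500, 0.000, 0.000], [12.500, 10.000, 6.000]] (det J = 120.000).
Solving J·Δ = −F gives Δ = (0.400, -2.625, -0.125).
Then the next iterate is (x, y, z)₁ = (2.400, -0.125, -1.125).

(2.400, -0.125, -1.125)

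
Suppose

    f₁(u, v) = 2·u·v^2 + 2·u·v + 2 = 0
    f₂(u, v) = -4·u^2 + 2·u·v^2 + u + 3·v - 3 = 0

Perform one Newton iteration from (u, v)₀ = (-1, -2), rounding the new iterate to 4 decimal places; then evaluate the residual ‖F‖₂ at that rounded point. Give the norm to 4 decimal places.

12.2177

At (-1, -2): F = (-2.0000, -22.0000).
Jacobian J = [[2·v^2 + 2·v, 4·u·v + 2·u], [-8·u + 2·v^2 + 1, 4·u·v + 3]].
At the point, J = [[4.0000, 6.0000], [17.0000, 11.0000]] (det J = -58.0000).
Solving J·Δ = −F gives Δ = (1.8966, -0.9310).
Then the next iterate is (u, v)₁ = (0.8966, -2.9310).
Re-evaluating at (0.8966, -2.9310): F = (12.149083, 1.292986), so ‖F‖₂ = 12.2177.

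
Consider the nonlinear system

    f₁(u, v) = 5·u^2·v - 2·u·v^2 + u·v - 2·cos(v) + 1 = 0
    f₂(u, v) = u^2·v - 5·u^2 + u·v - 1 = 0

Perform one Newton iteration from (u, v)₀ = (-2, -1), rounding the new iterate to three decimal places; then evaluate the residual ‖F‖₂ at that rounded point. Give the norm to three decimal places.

5.619

At (-2, -1): F = (-14.08060, -23.000).
Jacobian J = [[10·u·v - 2·v^2 + v, 5·u^2 - 4·u·v + u + 2·sin(v)], [2·u·v - 10·u + v, u^2 + u]].
At the point, J = [[17.000, 8.31706], [23.000, 2.000]] (det J = -157.29233).
Solving J·Δ = −F gives Δ = (1.037, -0.427).
Then the next iterate is (u, v)₁ = (-0.963, -1.427).
Re-evaluating at (-0.963, -1.427): F = (-0.60721, -5.58600), so ‖F‖₂ = 5.619.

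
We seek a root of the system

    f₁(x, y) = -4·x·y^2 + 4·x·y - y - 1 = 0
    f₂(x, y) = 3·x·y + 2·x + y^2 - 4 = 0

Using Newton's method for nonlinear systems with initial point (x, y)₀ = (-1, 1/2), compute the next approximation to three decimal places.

(0.500, -0.500)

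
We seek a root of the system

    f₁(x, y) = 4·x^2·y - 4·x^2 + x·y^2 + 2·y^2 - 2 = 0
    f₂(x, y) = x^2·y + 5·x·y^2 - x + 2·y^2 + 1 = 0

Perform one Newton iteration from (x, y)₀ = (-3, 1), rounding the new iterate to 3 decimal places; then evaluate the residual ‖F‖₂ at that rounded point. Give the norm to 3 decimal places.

3.077

At (-3, 1): F = (-3.000, 0.000).
Jacobian J = [[8·x·y - 8·x + y^2, 4·x^2 + 2·x·y + 4·y], [2·x·y + 5·y^2 - 1, x^2 + 10·x·y + 4·y]].
At the point, J = [[1.000, 34.000], [-2.000, -17.000]] (det J = 51.000).
Solving J·Δ = −F gives Δ = (-1.000, 0.118).
Then the next iterate is (x, y)₁ = (-4.000, 1.118).
Re-evaluating at (-4.000, 1.118): F = (3.05215, 0.38937), so ‖F‖₂ = 3.077.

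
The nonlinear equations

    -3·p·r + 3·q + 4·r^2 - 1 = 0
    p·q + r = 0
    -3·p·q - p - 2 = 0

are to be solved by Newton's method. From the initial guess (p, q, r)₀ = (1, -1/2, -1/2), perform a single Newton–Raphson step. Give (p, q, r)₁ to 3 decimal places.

At (1, -1/2, -1/2): F = (0.000, -1.000, -1.500).
Jacobian J = [[-3·r, 3, -3·p + 8·r], [q, p, 1], [-3·q - 1, -3·p, 0]].
At the point, J = [[1.500, 3.000, -7.000], [-0.500, 1.000, 1.000], [0.500, -3.000, 0.000]] (det J = -1.000).
Solving J·Δ = −F gives Δ = (-36.000, -6.500, -10.500).
Then the next iterate is (p, q, r)₁ = (-35.000, -7.000, -11.000).

(-35.000, -7.000, -11.000)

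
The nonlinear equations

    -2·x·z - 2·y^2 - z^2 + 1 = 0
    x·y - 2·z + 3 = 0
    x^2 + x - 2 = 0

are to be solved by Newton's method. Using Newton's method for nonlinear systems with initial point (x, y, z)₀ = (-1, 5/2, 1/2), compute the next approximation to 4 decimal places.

At (-1, 5/2, 1/2): F = (-10.7500, -0.5000, -2.0000).
Jacobian J = [[-2·z, -4·y, -2·x - 2·z], [y, x, -2], [2·x + 1, 0, 0]].
At the point, J = [[-1.0000, -10.0000, 1.0000], [2.5000, -1.0000, -2.0000], [-1.0000, 0.0000, 0.0000]] (det J = -21.0000).
Solving J·Δ = −F gives Δ = (-2.0000, -1.0952, -2.2024).
Then the next iterate is (x, y, z)₁ = (-3.0000, 1.4048, -1.7024).

(-3.0000, 1.4048, -1.7024)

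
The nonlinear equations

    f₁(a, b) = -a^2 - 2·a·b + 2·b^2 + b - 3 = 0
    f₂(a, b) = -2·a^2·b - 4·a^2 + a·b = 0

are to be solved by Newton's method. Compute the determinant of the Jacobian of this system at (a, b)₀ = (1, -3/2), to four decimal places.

-25.5000

J = [[-2·a - 2·b, -2·a + 4·b + 1], [-4·a·b - 8·a + b, -2·a^2 + a]].
At the point, J = [[1.0000, -7.0000], [-3.5000, -1.0000]].
det J = -25.5000.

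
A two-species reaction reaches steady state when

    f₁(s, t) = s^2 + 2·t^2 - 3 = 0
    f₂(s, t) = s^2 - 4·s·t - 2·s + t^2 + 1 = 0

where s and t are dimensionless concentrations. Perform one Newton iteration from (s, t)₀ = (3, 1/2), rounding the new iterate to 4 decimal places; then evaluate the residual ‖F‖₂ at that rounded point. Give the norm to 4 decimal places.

At (3, 1/2): F = (6.5000, -1.7500).
Jacobian J = [[2·s, 4·t], [2·s - 4·t - 2, -4·s + 2·t]].
At the point, J = [[6.0000, 2.0000], [2.0000, -11.0000]] (det J = -70.0000).
Solving J·Δ = −F gives Δ = (-0.9714, -0.3357).
Then the next iterate is (s, t)₁ = (2.0286, 0.1643).
Re-evaluating at (2.0286, 0.1643): F = (1.169207, -0.248183), so ‖F‖₂ = 1.1953.

1.1953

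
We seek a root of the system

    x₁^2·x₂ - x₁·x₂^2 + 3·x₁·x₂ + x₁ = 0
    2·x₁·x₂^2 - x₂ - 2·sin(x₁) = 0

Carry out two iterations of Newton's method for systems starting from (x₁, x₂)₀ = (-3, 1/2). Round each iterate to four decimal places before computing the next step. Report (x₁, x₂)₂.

At (-3, 1/2): F = (-2.2500, -1.717760).
Jacobian J = [[2·x₁·x₂ - x₂^2 + 3·x₂ + 1, x₁^2 - 2·x₁·x₂ + 3·x₁], [2·x₂^2 - 2·cos(x₁), 4·x₁·x₂ - 1]].
At the point, J = [[-0.7500, 3.0000], [2.479985, -7.0000]] (det J = -2.189955).
Solving J·Δ = −F gives Δ = (9.5451, 3.1363).
Then the next iterate is (x₁, x₂)₁ = (6.5451, 3.6363).
Round to (6.5451, 3.6363) and repeat: F = (147.174228, 168.933335), J = [[46.286117, 14.873740], [24.513563, 94.199789]].
Δ = (-2.8409, -1.0541), so (x₁, x₂)₂ = (3.7042, 2.5822).

(3.7042, 2.5822)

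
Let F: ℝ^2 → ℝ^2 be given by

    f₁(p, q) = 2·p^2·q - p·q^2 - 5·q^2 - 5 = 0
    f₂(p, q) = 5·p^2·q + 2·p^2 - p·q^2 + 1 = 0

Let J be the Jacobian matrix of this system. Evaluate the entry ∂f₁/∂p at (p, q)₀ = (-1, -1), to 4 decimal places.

3.0000

∂f₁/∂p = 4·p·q - q^2.
At (-1, -1) this is 3.0000.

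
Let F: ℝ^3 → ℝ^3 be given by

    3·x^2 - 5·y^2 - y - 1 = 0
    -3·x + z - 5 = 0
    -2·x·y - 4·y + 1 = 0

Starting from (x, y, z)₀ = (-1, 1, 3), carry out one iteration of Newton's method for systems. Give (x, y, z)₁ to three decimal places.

At (-1, 1, 3): F = (-4.000, 1.000, -1.000).
Jacobian J = [[6·x, -10·y - 1, 0], [-3, 0, 1], [-2·y, -2·x - 4, 0]].
At the point, J = [[-6.000, -11.000, 0.000], [-3.000, 0.000, 1.000], [-2.000, -2.000, 0.000]] (det J = 10.000).
Solving J·Δ = −F gives Δ = (-0.300, -0.200, -1.900).
Then the next iterate is (x, y, z)₁ = (-1.300, 0.800, 1.100).

(-1.300, 0.800, 1.100)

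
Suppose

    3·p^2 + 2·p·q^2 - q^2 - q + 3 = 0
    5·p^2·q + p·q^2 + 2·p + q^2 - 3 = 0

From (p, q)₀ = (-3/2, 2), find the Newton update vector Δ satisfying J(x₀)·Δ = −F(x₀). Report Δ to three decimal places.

At (-3/2, 2): F = (-8.250, 14.500).
Jacobian J = [[6·p + 2·q^2, 4·p·q - 2·q - 1], [10·p·q + q^2 + 2, 5·p^2 + 2·p·q + 2·q]].
At the point, J = [[-1.000, -17.000], [-24.000, 9.250]] (det J = -417.250).
Solving J·Δ = −F gives Δ = (0.408, -0.509).

(0.408, -0.509)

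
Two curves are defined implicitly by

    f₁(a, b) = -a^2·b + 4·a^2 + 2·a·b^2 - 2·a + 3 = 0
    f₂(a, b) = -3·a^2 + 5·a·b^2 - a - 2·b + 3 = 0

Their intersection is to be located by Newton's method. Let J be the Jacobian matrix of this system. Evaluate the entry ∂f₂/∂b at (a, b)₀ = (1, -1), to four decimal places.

∂f₂/∂b = 10·a·b - 2.
At (1, -1) this is -12.0000.

-12.0000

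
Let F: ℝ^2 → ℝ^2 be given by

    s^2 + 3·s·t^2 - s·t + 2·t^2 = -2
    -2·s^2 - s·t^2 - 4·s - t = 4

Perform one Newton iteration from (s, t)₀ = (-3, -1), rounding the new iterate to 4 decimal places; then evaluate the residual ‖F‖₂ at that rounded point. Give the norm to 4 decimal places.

1.6271

At (-3, -1): F = (1.0000, -6.0000).
Jacobian J = [[2·s + 3·t^2 - t, 6·s·t - s + 4·t], [-4·s - t^2 - 4, -2·s·t - 1]].
At the point, J = [[-2.0000, 17.0000], [7.0000, -7.0000]] (det J = -105.0000).
Solving J·Δ = −F gives Δ = (0.9048, 0.0476).
Then the next iterate is (s, t)₁ = (-2.0952, -0.9524).
Re-evaluating at (-2.0952, -0.9524): F = (0.507074, -1.546042), so ‖F‖₂ = 1.6271.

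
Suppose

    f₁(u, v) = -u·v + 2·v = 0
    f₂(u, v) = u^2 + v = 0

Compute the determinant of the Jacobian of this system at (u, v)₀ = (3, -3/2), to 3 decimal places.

7.500

J = [[-v, -u + 2], [2·u, 1]].
At the point, J = [[1.500, -1.000], [6.000, 1.000]].
det J = 7.500.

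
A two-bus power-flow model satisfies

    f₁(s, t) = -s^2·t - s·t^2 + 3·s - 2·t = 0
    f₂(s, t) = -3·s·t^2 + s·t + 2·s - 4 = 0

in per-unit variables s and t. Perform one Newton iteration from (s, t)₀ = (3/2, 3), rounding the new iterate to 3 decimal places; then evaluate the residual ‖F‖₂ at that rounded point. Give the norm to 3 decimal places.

13.709

At (3/2, 3): F = (-21.750, -37.000).
Jacobian J = [[-2·s·t - t^2 + 3, -s^2 - 2·s·t - 2], [-3·t^2 + t + 2, -6·s·t + s]].
At the point, J = [[-15.000, -13.250], [-22.000, -25.500]] (det J = 91.000).
Solving J·Δ = −F gives Δ = (-0.707, -0.841).
Then the next iterate is (s, t)₁ = (0.793, 2.159).
Re-evaluating at (0.793, 2.159): F = (-6.99308, -11.79110), so ‖F‖₂ = 13.709.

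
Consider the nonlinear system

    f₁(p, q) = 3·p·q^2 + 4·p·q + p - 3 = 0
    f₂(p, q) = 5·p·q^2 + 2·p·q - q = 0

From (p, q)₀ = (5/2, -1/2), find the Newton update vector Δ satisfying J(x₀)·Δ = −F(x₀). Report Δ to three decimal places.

(-18.667, -0.417)

At (5/2, -1/2): F = (-3.625, 1.125).
Jacobian J = [[3·q^2 + 4·q + 1, 6·p·q + 4·p], [5·q^2 + 2·q, 10·p·q + 2·p - 1]].
At the point, J = [[-0.250, 2.500], [0.250, -8.500]] (det J = 1.500).
Solving J·Δ = −F gives Δ = (-18.667, -0.417).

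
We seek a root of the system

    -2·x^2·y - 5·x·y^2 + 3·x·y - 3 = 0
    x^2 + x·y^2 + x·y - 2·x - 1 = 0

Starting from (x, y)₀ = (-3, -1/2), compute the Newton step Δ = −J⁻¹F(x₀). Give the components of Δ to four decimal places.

(1.7879, -0.0332)

At (-3, -1/2): F = (14.2500, 14.7500).
Jacobian J = [[-4·x·y - 5·y^2 + 3·y, -2·x^2 - 10·x·y + 3·x], [2·x + y^2 + y - 2, 2·x·y + x]].
At the point, J = [[-8.7500, -42.0000], [-8.2500, 0.0000]] (det J = -346.5000).
Solving J·Δ = −F gives Δ = (1.7879, -0.0332).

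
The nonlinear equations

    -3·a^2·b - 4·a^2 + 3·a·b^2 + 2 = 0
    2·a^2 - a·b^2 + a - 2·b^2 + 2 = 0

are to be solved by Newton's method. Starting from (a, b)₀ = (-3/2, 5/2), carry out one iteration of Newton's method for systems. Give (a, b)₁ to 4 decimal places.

(-1.1001, 1.4503)

At (-3/2, 5/2): F = (-52.0000, 1.8750).
Jacobian J = [[-6·a·b - 8·a + 3·b^2, -3·a^2 + 6·a·b], [4·a - b^2 + 1, -2·a·b - 4·b]].
At the point, J = [[53.2500, -29.2500], [-11.2500, -2.5000]] (det J = -462.1875).
Solving J·Δ = −F gives Δ = (0.3999, -1.0497).
Then the next iterate is (a, b)₁ = (-1.1001, 1.4503).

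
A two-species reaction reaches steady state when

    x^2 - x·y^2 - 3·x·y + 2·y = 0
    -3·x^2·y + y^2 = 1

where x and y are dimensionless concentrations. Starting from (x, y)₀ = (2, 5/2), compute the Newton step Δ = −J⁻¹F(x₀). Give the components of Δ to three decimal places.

(-0.617, -0.892)

At (2, 5/2): F = (-18.500, -24.750).
Jacobian J = [[2·x - y^2 - 3·y, -2·x·y - 3·x + 2], [-6·x·y, -3·x^2 + 2·y]].
At the point, J = [[-9.750, -14.000], [-30.000, -7.000]] (det J = -351.750).
Solving J·Δ = −F gives Δ = (-0.617, -0.892).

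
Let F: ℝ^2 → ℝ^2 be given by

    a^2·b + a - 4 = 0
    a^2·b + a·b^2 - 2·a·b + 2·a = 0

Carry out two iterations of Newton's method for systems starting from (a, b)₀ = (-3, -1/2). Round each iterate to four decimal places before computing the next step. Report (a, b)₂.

At (-3, -1/2): F = (-11.5000, -14.2500).
Jacobian J = [[2·a·b + 1, a^2], [2·a·b + b^2 - 2·b + 2, a^2 + 2·a·b - 2·a]].
At the point, J = [[4.0000, 9.0000], [6.2500, 18.0000]] (det J = 15.7500).
Solving J·Δ = −F gives Δ = (5.0000, -0.9444).
Then the next iterate is (a, b)₁ = (2.0000, -1.4444).
Round to (2.0000, -1.4444) and repeat: F = (-7.7776, 8.172583), J = [[-4.7776, 4.0000], [1.197491, -5.7776]].
Δ = (-0.5368, 1.3033), so (a, b)₂ = (1.4632, -0.1411).

(1.4632, -0.1411)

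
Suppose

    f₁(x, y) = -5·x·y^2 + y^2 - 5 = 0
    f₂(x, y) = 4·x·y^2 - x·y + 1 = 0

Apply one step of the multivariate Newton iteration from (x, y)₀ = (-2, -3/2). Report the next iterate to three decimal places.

(0.713, -1.826)

At (-2, -3/2): F = (19.750, -20.000).
Jacobian J = [[-5·y^2, -10·x·y + 2·y], [4·y^2 - y, 8·x·y - x]].
At the point, J = [[-11.250, -33.000], [10.500, 26.000]] (det J = 54.000).
Solving J·Δ = −F gives Δ = (2.713, -0.326).
Then the next iterate is (x, y)₁ = (0.713, -1.826).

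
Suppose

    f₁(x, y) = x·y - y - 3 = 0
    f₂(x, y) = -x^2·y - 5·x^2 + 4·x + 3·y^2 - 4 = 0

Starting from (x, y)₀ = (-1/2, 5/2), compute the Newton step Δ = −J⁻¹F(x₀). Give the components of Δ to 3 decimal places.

(1.538, -1.936)

At (-1/2, 5/2): F = (-6.750, 10.875).
Jacobian J = [[y, x - 1], [-2·x·y - 10·x + 4, -x^2 + 6·y]].
At the point, J = [[2.500, -1.500], [11.500, 14.750]] (det J = 54.125).
Solving J·Δ = −F gives Δ = (1.538, -1.936).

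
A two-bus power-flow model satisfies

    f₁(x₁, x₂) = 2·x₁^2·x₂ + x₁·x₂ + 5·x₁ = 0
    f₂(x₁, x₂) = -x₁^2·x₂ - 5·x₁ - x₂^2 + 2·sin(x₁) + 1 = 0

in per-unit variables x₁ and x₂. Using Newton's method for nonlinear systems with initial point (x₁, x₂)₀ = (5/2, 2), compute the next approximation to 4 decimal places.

(1.2884, 1.3475)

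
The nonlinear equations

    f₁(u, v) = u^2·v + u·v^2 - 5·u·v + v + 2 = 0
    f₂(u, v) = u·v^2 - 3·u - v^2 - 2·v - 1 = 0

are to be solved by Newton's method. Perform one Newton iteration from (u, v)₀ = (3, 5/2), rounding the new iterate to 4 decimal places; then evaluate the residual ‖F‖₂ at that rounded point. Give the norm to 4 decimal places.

17.0578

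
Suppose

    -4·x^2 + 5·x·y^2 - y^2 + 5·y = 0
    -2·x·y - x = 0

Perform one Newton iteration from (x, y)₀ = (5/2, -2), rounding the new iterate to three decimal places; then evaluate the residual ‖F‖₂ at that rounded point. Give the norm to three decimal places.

5.859

At (5/2, -2): F = (11.000, 7.500).
Jacobian J = [[-8·x + 5·y^2, 10·x·y - 2·y + 5], [-2·y - 1, -2·x]].
At the point, J = [[0.000, -41.000], [3.000, -5.000]] (det J = 123.000).
Solving J·Δ = −F gives Δ = (-2.053, 0.268).
Then the next iterate is (x, y)₁ = (0.447, -1.732).
Re-evaluating at (0.447, -1.732): F = (-5.75445, 1.10141), so ‖F‖₂ = 5.859.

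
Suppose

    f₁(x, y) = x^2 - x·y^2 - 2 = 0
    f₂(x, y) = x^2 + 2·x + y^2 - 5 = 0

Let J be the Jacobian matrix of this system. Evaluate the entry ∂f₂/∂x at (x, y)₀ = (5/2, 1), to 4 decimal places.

7.0000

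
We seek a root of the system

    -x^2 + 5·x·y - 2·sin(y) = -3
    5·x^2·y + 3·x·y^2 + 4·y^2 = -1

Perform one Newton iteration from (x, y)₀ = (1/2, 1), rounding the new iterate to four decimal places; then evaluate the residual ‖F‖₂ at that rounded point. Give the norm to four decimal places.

4.1889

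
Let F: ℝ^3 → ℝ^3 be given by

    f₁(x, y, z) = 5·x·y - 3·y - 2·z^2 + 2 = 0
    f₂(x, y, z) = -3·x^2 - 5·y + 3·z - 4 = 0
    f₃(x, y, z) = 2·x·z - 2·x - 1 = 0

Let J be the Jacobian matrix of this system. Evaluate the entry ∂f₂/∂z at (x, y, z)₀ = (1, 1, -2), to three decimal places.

3.000

∂f₂/∂z = 3.
At (1, 1, -2) this is 3.000.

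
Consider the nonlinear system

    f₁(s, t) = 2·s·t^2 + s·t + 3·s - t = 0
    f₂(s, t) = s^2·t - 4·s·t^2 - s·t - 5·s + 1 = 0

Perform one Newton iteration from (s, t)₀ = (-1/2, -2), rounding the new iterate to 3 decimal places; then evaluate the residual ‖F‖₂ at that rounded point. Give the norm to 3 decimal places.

5.770

At (-1/2, -2): F = (-2.500, 10.000).
Jacobian J = [[2·t^2 + t + 3, 4·s·t + s - 1], [2·s·t - 4·t^2 - t - 5, s^2 - 8·s·t - s]].
At the point, J = [[9.000, 2.500], [-17.000, -7.250]] (det J = -22.750).
Solving J·Δ = −F gives Δ = (-0.302, 2.088).
Then the next iterate is (s, t)₁ = (-0.802, 0.088).
Re-evaluating at (-0.802, 0.088): F = (-2.57700, 5.16202), so ‖F‖₂ = 5.770.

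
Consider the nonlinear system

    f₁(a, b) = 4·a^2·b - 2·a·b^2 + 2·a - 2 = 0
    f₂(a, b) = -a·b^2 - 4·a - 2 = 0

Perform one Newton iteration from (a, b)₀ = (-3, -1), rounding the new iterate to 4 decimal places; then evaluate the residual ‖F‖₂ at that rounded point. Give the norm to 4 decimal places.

901.6021

At (-3, -1): F = (-38.0000, 13.0000).
Jacobian J = [[8·a·b - 2·b^2 + 2, 4·a^2 - 4·a·b], [-b^2 - 4, -2·a·b]].
At the point, J = [[24.0000, 24.0000], [-5.0000, -6.0000]] (det J = -24.0000).
Solving J·Δ = −F gives Δ = (-3.5000, 5.0833).
Then the next iterate is (a, b)₁ = (-6.5000, 4.0833).
Re-evaluating at (-6.5000, 4.0833): F = (891.831106, 132.376703), so ‖F‖₂ = 901.6021.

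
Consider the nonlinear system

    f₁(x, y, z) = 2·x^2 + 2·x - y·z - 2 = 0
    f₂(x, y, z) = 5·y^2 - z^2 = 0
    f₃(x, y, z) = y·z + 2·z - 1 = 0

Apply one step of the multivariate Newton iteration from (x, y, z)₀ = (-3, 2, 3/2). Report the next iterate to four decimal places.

(-1.9737, 0.9822, 0.6317)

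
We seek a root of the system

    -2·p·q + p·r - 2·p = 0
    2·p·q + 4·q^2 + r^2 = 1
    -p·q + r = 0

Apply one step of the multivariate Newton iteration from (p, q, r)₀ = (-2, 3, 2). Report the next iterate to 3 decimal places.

At (-2, 3, 2): F = (12.000, 27.000, 8.000).
Jacobian J = [[-2·q + r - 2, -2·p, p], [2·q, 2·p + 8·q, 2·r], [-q, -p, 1]].
At the point, J = [[-6.000, 4.000, -2.000], [6.000, 20.000, 4.000], [-3.000, 2.000, 1.000]] (det J = -288.000).
Solving J·Δ = −F gives Δ = (1.306, -1.542, -1.000).
Then the next iterate is (p, q, r)₁ = (-0.694, 1.458, 1.000).

(-0.694, 1.458, 1.000)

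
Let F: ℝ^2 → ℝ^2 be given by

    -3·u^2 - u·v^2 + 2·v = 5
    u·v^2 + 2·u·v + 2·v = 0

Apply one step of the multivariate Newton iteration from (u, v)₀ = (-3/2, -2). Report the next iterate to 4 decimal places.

(1.0900, -1.2000)

At (-3/2, -2): F = (-9.7500, -4.0000).
Jacobian J = [[-6·u - v^2, -2·u·v + 2], [v^2 + 2·v, 2·u·v + 2·u + 2]].
At the point, J = [[5.0000, -4.0000], [0.0000, 5.0000]] (det J = 25.0000).
Solving J·Δ = −F gives Δ = (2.5900, 0.8000).
Then the next iterate is (u, v)₁ = (1.0900, -1.2000).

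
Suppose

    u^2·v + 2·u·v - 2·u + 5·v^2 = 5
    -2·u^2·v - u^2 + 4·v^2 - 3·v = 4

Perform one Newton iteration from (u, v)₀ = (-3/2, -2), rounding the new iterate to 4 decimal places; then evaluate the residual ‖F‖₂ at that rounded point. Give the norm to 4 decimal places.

6.6668

At (-3/2, -2): F = (19.5000, 24.7500).
Jacobian J = [[2·u·v + 2·v - 2, u^2 + 2·u + 10·v], [-4·u·v - 2·u, -2·u^2 + 8·v - 3]].
At the point, J = [[0.0000, -20.7500], [-9.0000, -23.5000]] (det J = -186.7500).
Solving J·Δ = −F gives Δ = (0.2962, 0.9398).
Then the next iterate is (u, v)₁ = (-1.2038, -1.0602).
Re-evaluating at (-1.2038, -1.0602): F = (4.043885, 5.300306), so ‖F‖₂ = 6.6668.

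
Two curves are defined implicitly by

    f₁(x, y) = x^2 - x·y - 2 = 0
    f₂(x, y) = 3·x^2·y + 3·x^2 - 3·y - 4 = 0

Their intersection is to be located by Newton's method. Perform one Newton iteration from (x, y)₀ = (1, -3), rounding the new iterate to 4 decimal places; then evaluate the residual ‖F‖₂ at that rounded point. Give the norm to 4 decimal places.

At (1, -3): F = (2.0000, -1.0000).
Jacobian J = [[2·x - y, -x], [6·x·y + 6·x, 3·x^2 - 3]].
At the point, J = [[5.0000, -1.0000], [-12.0000, 0.0000]] (det J = -12.0000).
Solving J·Δ = −F gives Δ = (-0.0833, 1.5833).
Then the next iterate is (x, y)₁ = (0.9167, -1.4167).
Re-evaluating at (0.9167, -1.4167): F = (0.139028, -0.800408), so ‖F‖₂ = 0.8124.

0.8124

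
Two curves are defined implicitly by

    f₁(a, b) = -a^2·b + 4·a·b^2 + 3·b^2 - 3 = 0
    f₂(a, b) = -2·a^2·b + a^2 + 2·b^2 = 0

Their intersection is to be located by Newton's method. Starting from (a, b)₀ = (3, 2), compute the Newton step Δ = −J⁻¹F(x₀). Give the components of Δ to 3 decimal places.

At (3, 2): F = (39.000, -19.000).
Jacobian J = [[-2·a·b + 4·b^2, -a^2 + 8·a·b + 6·b], [-4·a·b + 2·a, -2·a^2 + 4·b]].
At the point, J = [[4.000, 51.000], [-18.000, -10.000]] (det J = 878.000).
Solving J·Δ = −F gives Δ = (-0.659, -0.713).

(-0.659, -0.713)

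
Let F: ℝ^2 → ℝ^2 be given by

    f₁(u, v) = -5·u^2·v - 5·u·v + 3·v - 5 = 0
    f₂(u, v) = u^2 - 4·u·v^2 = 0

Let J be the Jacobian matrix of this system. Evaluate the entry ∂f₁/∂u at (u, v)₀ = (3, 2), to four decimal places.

-70.0000

∂f₁/∂u = -10·u·v - 5·v.
At (3, 2) this is -70.0000.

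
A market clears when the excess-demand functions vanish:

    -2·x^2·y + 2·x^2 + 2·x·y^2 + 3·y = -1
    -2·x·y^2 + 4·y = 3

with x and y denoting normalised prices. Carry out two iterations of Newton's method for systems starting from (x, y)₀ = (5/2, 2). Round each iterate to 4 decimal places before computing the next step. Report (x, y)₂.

(0.3117, 0.6705)

At (5/2, 2): F = (14.5000, -15.0000).
Jacobian J = [[-4·x·y + 4·x + 2·y^2, -2·x^2 + 4·x·y + 3], [-2·y^2, -4·x·y + 4]].
At the point, J = [[-2.0000, 10.5000], [-8.0000, -16.0000]] (det J = 116.0000).
Solving J·Δ = −F gives Δ = (0.6422, -1.2586).
Then the next iterate is (x, y)₁ = (3.1422, 0.7414).
Round to (3.1422, 0.7414) and repeat: F = (11.785104, -3.488771), J = [[4.349640, -7.428333], [-1.099348, -5.318508]].
Δ = (-2.8305, -0.0709), so (x, y)₂ = (0.3117, 0.6705).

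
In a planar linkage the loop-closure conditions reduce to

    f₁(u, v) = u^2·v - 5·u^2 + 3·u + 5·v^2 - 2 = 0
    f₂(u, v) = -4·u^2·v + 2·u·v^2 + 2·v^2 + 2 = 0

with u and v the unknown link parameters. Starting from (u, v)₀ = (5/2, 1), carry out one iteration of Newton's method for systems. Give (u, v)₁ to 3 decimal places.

At (5/2, 1): F = (-14.500, -16.000).
Jacobian J = [[2·u·v - 10·u + 3, u^2 + 10·v], [-8·u·v + 2·v^2, -4·u^2 + 4·u·v + 4·v]].
At the point, J = [[-17.000, 16.250], [-18.000, -11.000]] (det J = 479.500).
Solving J·Δ = −F gives Δ = (-0.875, -0.023).
Then the next iterate is (u, v)₁ = (1.625, 0.977).

(1.625, 0.977)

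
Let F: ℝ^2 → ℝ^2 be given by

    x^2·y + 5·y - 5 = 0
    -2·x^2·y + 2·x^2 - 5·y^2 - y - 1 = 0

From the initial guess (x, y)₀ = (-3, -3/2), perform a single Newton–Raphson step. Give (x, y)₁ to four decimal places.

(-2.0221, -0.2715)

At (-3, -3/2): F = (-26.0000, 34.2500).
Jacobian J = [[2·x·y, x^2 + 5], [-4·x·y + 4·x, -2·x^2 - 10·y - 1]].
At the point, J = [[9.0000, 14.0000], [-30.0000, -4.0000]] (det J = 384.0000).
Solving J·Δ = −F gives Δ = (0.9779, 1.2285).
Then the next iterate is (x, y)₁ = (-2.0221, -0.2715).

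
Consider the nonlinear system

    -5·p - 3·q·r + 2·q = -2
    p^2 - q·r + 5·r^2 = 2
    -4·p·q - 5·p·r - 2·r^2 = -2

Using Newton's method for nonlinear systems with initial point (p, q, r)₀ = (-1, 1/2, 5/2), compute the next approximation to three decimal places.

At (-1, 1/2, 5/2): F = (4.250, 29.000, 4.000).
Jacobian J = [[-5, -3·r + 2, -3·q], [2·p, -r, -q + 10·r], [-4·q - 5·r, -4·p, -5·p - 4·r]].
At the point, J = [[-5.000, -5.500, -1.500], [-2.000, -2.500, 24.500], [-14.500, 4.000, -5.000]] (det J = 2502.750).
Solving J·Δ = −F gives Δ = (0.755, 0.382, -1.083).
Then the next iterate is (p, q, r)₁ = (-0.245, 0.882, 1.417).

(-0.245, 0.882, 1.417)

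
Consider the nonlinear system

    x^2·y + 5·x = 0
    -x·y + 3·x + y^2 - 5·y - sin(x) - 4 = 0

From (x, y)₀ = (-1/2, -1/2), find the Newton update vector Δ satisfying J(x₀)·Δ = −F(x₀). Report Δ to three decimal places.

(0.488, -0.226)

At (-1/2, -1/2): F = (-2.625, -2.52057).
Jacobian J = [[2·x·y + 5, x^2], [-y - cos(x) + 3, -x + 2·y - 5]].
At the point, J = [[5.500, 0.250], [2.62242, -5.500]] (det J = -30.90560).
Solving J·Δ = −F gives Δ = (0.488, -0.226).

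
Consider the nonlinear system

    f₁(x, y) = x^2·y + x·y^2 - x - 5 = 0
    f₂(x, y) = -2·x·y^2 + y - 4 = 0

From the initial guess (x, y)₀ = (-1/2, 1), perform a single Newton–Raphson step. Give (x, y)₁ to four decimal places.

(-4.0000, -0.6667)

At (-1/2, 1): F = (-4.7500, -2.0000).
Jacobian J = [[2·x·y + y^2 - 1, x^2 + 2·x·y], [-2·y^2, -4·x·y + 1]].
At the point, J = [[-1.0000, -0.7500], [-2.0000, 3.0000]] (det J = -4.5000).
Solving J·Δ = −F gives Δ = (-3.5000, -1.6667).
Then the next iterate is (x, y)₁ = (-4.0000, -0.6667).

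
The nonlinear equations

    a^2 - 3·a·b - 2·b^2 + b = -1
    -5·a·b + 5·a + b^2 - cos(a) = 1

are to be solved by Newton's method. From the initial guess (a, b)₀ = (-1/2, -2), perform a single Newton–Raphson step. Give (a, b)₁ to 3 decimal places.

At (-1/2, -2): F = (-11.750, -5.37758).
Jacobian J = [[2·a - 3·b, -3·a - 4·b + 1], [-5·b + sin(a) + 5, -5·a + 2·b]].
At the point, J = [[5.000, 10.500], [14.52057, -1.500]] (det J = -159.96603).
Solving J·Δ = −F gives Δ = (0.463, 0.898).
Then the next iterate is (a, b)₁ = (-0.037, -1.102).

(-0.037, -1.102)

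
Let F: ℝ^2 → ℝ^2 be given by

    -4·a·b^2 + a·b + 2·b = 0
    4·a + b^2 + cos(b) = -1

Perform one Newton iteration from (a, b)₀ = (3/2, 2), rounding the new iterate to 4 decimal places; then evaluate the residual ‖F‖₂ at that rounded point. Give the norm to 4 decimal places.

178.9905

At (3/2, 2): F = (-17.0000, 10.583853).
Jacobian J = [[-4·b^2 + b, -8·a·b + a + 2], [4, 2·b - sin(b)]].
At the point, J = [[-14.0000, -20.5000], [4.0000, 3.090703]] (det J = 38.730164).
Solving J·Δ = −F gives Δ = (-4.2455, 2.0701).
Then the next iterate is (a, b)₁ = (-2.7455, 4.0701).
Re-evaluating at (-2.7455, 4.0701): F = (178.890412, 5.984684), so ‖F‖₂ = 178.9905.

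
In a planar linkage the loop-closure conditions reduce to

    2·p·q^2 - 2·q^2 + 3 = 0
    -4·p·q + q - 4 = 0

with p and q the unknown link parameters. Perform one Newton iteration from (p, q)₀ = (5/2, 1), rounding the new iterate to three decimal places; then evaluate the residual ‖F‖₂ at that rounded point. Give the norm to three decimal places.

7.940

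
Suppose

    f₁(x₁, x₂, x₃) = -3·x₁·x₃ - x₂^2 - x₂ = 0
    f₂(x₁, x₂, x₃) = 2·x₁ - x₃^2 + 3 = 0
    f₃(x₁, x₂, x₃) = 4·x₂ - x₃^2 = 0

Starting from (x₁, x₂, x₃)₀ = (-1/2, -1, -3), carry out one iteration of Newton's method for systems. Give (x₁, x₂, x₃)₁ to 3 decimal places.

(-0.361, 0.569, -1.880)

At (-1/2, -1, -3): F = (-4.500, -7.000, -13.000).
Jacobian J = [[-3·x₃, -2·x₂ - 1, -3·x₁], [2, 0, -2·x₃], [0, 4, -2·x₃]].
At the point, J = [[9.000, 1.000, 1.500], [2.000, 0.000, 6.000], [0.000, 4.000, 6.000]] (det J = -216.000).
Solving J·Δ = −F gives Δ = (0.139, 1.569, 1.120).
Then the next iterate is (x₁, x₂, x₃)₁ = (-0.361, 0.569, -1.880).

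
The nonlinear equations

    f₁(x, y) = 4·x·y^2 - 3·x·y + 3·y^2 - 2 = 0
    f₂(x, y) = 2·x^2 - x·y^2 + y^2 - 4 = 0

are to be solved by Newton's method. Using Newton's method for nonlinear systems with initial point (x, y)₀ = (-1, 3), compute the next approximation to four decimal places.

(-1.0842, 1.5754)

At (-1, 3): F = (-2.0000, 16.0000).
Jacobian J = [[4·y^2 - 3·y, 8·x·y - 3·x + 6·y], [4·x - y^2, -2·x·y + 2·y]].
At the point, J = [[27.0000, -3.0000], [-13.0000, 12.0000]] (det J = 285.0000).
Solving J·Δ = −F gives Δ = (-0.0842, -1.4246).
Then the next iterate is (x, y)₁ = (-1.0842, 1.5754).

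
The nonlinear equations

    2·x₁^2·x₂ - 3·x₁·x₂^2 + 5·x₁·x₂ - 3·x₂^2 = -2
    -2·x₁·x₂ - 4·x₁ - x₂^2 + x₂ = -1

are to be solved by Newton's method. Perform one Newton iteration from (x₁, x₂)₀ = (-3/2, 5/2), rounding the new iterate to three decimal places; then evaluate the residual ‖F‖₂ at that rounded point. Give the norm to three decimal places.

At (-3/2, 5/2): F = (3.875, 10.750).
Jacobian J = [[4·x₁·x₂ - 3·x₂^2 + 5·x₂, 2·x₁^2 - 6·x₁·x₂ + 5·x₁ - 6·x₂], [-2·x₂ - 4, -2·x₁ - 2·x₂ + 1]].
At the point, J = [[-21.250, 4.500], [-9.000, -1.000]] (det J = 61.750).
Solving J·Δ = −F gives Δ = (0.846, 3.135).
Then the next iterate is (x₁, x₂)₁ = (-0.654, 5.635).
Re-evaluating at (-0.654, 5.635): F = (-44.56594, -15.13164), so ‖F‖₂ = 47.065.

47.065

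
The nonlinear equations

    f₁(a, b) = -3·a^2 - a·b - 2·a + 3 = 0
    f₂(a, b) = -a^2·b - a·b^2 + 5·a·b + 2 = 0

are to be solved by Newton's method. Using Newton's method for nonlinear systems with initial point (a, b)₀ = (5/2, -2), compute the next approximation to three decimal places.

At (5/2, -2): F = (-15.750, -20.500).
Jacobian J = [[-6·a - b - 2, -a], [-2·a·b - b^2 + 5·b, -a^2 - 2·a·b + 5·a]].
At the point, J = [[-15.000, -2.500], [-4.000, 16.250]] (det J = -253.750).
Solving J·Δ = −F gives Δ = (-1.211, 0.964).
Then the next iterate is (a, b)₁ = (1.289, -1.036).

(1.289, -1.036)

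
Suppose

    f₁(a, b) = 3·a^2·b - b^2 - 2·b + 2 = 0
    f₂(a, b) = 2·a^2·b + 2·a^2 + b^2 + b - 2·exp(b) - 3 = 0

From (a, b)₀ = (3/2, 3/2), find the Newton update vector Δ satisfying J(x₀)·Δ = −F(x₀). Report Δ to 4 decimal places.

At (3/2, 3/2): F = (6.8750, 3.036622).
Jacobian J = [[6·a·b, 3·a^2 - 2·b - 2], [4·a·b + 4·a, 2·a^2 + 2·b - 2·exp(b) + 1]].
At the point, J = [[13.5000, 1.7500], [15.0000, -0.463378]] (det J = -32.505605).
Solving J·Δ = −F gives Δ = (-0.2615, -1.9114).

(-0.2615, -1.9114)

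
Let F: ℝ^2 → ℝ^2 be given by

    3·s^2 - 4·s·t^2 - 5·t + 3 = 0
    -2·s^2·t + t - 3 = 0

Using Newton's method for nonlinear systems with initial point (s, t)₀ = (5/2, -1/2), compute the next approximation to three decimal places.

At (5/2, -1/2): F = (21.750, 2.750).
Jacobian J = [[6·s - 4·t^2, -8·s·t - 5], [-4·s·t, -2·s^2 + 1]].
At the point, J = [[14.000, 5.000], [5.000, -11.500]] (det J = -186.000).
Solving J·Δ = −F gives Δ = (-1.419, -0.378).
Then the next iterate is (s, t)₁ = (1.081, -0.878).

(1.081, -0.878)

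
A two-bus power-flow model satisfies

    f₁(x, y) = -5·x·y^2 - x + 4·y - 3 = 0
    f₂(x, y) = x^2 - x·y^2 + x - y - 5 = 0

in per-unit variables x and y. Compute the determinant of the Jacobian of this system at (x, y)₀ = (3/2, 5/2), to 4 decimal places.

198.7500

J = [[-5·y^2 - 1, -10·x·y + 4], [2·x - y^2 + 1, -2·x·y - 1]].
At the point, J = [[-32.2500, -33.5000], [-2.2500, -8.5000]].
det J = 198.7500.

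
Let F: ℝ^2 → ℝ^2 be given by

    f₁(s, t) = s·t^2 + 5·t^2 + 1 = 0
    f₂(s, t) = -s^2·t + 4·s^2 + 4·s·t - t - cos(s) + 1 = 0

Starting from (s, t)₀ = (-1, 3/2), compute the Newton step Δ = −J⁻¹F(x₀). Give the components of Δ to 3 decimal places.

(-0.358, -0.766)

At (-1, 3/2): F = (10.000, -4.54030).
Jacobian J = [[t^2, 2·s·t + 10·t], [-2·s·t + 8·s + 4·t + sin(s), -s^2 + 4·s - 1]].
At the point, J = [[2.250, 12.000], [0.15853, -6.000]] (det J = -15.40235).
Solving J·Δ = −F gives Δ = (-0.358, -0.766).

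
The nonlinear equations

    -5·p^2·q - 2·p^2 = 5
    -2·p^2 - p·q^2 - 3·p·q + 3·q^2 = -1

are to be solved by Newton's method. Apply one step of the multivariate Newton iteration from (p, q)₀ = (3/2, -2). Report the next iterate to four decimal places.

At (3/2, -2): F = (13.0000, 11.5000).
Jacobian J = [[-10·p·q - 4·p, -5·p^2], [-4·p - q^2 - 3·q, -2·p·q - 3·p + 6·q]].
At the point, J = [[24.0000, -11.2500], [-4.0000, -10.5000]] (det J = -297.0000).
Solving J·Δ = −F gives Δ = (-0.0240, 1.1044).
Then the next iterate is (p, q)₁ = (1.4760, -0.8956).

(1.4760, -0.8956)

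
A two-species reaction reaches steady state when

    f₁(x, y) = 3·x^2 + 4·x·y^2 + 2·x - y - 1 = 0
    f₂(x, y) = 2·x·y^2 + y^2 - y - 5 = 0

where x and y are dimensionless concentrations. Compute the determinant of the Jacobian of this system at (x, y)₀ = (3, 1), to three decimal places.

J = [[6·x + 4·y^2 + 2, 8·x·y - 1], [2·y^2, 4·x·y + 2·y - 1]].
At the point, J = [[24.000, 23.000], [2.000, 13.000]].
det J = 266.000.

266.000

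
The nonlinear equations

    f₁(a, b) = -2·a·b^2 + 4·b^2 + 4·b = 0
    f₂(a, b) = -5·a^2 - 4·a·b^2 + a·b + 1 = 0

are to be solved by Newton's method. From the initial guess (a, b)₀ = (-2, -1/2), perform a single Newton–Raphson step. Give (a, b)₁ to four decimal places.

(-1.1899, -0.6013)

At (-2, -1/2): F = (0.0000, -16.0000).
Jacobian J = [[-2·b^2, -4·a·b + 8·b + 4], [-10·a - 4·b^2 + b, -8·a·b + a]].
At the point, J = [[-0.5000, -4.0000], [18.5000, -10.0000]] (det J = 79.0000).
Solving J·Δ = −F gives Δ = (0.8101, -0.1013).
Then the next iterate is (a, b)₁ = (-1.1899, -0.6013).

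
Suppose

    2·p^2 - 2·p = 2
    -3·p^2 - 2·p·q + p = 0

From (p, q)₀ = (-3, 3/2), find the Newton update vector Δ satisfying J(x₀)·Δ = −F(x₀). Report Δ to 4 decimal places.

(1.5714, -0.6905)

At (-3, 3/2): F = (22.0000, -21.0000).
Jacobian J = [[4·p - 2, 0], [-6·p - 2·q + 1, -2·p]].
At the point, J = [[-14.0000, 0.0000], [16.0000, 6.0000]] (det J = -84.0000).
Solving J·Δ = −F gives Δ = (1.5714, -0.6905).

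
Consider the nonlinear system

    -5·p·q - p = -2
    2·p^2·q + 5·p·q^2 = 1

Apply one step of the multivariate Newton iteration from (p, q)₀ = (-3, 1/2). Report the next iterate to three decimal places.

(-2.568, -0.233)

At (-3, 1/2): F = (12.500, 4.250).
Jacobian J = [[-5·q - 1, -5·p], [4·p·q + 5·q^2, 2·p^2 + 10·p·q]].
At the point, J = [[-3.500, 15.000], [-4.750, 3.000]] (det J = 60.750).
Solving J·Δ = −F gives Δ = (0.432, -0.733).
Then the next iterate is (p, q)₁ = (-2.568, -0.233).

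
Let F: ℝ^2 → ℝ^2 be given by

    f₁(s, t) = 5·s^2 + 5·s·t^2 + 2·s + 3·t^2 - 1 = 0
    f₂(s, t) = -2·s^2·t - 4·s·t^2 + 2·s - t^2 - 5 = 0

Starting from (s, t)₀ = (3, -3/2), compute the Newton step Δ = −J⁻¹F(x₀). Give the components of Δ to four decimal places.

At (3, -3/2): F = (90.5000, -1.2500).
Jacobian J = [[10·s + 5·t^2 + 2, 10·s·t + 6·t], [-4·s·t - 4·t^2 + 2, -2·s^2 - 8·s·t - 2·t]].
At the point, J = [[43.2500, -54.0000], [11.0000, 21.0000]] (det J = 1502.2500).
Solving J·Δ = −F gives Δ = (-1.2202, 0.6987).

(-1.2202, 0.6987)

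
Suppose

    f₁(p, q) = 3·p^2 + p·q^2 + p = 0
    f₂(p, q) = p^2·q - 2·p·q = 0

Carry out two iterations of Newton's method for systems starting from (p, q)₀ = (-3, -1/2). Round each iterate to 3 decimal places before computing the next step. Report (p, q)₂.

At (-3, -1/2): F = (23.250, -7.500).
Jacobian J = [[6·p + q^2 + 1, 2·p·q], [2·p·q - 2·q, p^2 - 2·p]].
At the point, J = [[-16.750, 3.000], [4.000, 15.000]] (det J = -263.250).
Solving J·Δ = −F gives Δ = (1.410, 0.124).
Then the next iterate is (p, q)₁ = (-1.590, -0.376).
Round to (-1.590, -0.376) and repeat: F = (5.76951, -2.14625), J = [[-8.39862, 1.19568], [1.94768, 5.70810]].
Δ = (0.706, 0.135), so (p, q)₂ = (-0.884, -0.241).

(-0.884, -0.241)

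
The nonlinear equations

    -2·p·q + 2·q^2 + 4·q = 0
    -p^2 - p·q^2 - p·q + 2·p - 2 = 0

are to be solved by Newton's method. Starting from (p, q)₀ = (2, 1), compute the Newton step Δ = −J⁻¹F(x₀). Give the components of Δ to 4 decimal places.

(-0.4286, -0.7143)

At (2, 1): F = (2.0000, -6.0000).
Jacobian J = [[-2·q, -2·p + 4·q + 4], [-2·p - q^2 - q + 2, -2·p·q - p]].
At the point, J = [[-2.0000, 4.0000], [-4.0000, -6.0000]] (det J = 28.0000).
Solving J·Δ = −F gives Δ = (-0.4286, -0.7143).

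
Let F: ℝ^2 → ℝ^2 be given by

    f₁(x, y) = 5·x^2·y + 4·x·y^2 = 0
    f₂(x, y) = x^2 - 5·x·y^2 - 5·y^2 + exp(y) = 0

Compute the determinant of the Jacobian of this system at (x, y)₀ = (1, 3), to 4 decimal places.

J = [[10·x·y + 4·y^2, 5·x^2 + 8·x·y], [2·x - 5·y^2, -10·x·y - 10·y + exp(y)]].
At the point, J = [[66.0000, 29.0000], [-43.0000, -39.914463]].
det J = -1387.3546.

-1387.3546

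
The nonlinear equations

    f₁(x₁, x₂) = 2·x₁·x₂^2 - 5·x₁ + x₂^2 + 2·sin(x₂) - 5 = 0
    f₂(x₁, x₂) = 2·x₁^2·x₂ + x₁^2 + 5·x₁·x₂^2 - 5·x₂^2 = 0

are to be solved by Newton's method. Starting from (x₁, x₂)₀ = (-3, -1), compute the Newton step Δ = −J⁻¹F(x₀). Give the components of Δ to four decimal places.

At (-3, -1): F = (3.317058, -29.0000).
Jacobian J = [[2·x₂^2 - 5, 4·x₁·x₂ + 2·x₂ + 2·cos(x₂)], [4·x₁·x₂ + 2·x₁ + 5·x₂^2, 2·x₁^2 + 10·x₁·x₂ - 10·x₂]].
At the point, J = [[-3.0000, 11.080605], [11.0000, 58.0000]] (det J = -295.886651).
Solving J·Δ = −F gives Δ = (1.7362, 0.1707).

(1.7362, 0.1707)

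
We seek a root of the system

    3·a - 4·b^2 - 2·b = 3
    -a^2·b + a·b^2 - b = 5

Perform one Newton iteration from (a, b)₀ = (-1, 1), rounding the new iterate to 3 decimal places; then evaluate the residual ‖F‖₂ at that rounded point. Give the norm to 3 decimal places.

5.730

At (-1, 1): F = (-12.000, -8.000).
Jacobian J = [[3, -8·b - 2], [-2·a·b + b^2, -a^2 + 2·a·b - 1]].
At the point, J = [[3.000, -10.000], [3.000, -4.000]] (det J = 18.000).
Solving J·Δ = −F gives Δ = (1.778, -0.667).
Then the next iterate is (a, b)₁ = (0.778, 0.333).
Re-evaluating at (0.778, 0.333): F = (-1.77556, -5.44829), so ‖F‖₂ = 5.730.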